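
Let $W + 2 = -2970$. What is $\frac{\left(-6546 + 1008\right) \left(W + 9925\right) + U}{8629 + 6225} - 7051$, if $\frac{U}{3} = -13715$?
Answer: $- \frac{143282413}{14854} \approx -9646.0$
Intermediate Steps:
$U = -41145$ ($U = 3 \left(-13715\right) = -41145$)
$W = -2972$ ($W = -2 - 2970 = -2972$)
$\frac{\left(-6546 + 1008\right) \left(W + 9925\right) + U}{8629 + 6225} - 7051 = \frac{\left(-6546 + 1008\right) \left(-2972 + 9925\right) - 41145}{8629 + 6225} - 7051 = \frac{\left(-5538\right) 6953 - 41145}{14854} - 7051 = \left(-38505714 - 41145\right) \frac{1}{14854} - 7051 = \left(-38546859\right) \frac{1}{14854} - 7051 = - \frac{38546859}{14854} - 7051 = - \frac{143282413}{14854}$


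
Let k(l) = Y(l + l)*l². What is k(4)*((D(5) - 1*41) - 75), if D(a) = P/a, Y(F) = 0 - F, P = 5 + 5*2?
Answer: 14464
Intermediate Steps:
P = 15 (P = 5 + 10 = 15)
Y(F) = -F
k(l) = -2*l³ (k(l) = (-(l + l))*l² = (-2*l)*l² = -2*l³)
D(a) = 15/a
k(4)*((D(5) - 1*41) - 75) = (-2*4³)*((15/5 - 1*41) - 75) = (-2*64)*((15*(⅕) - 41) - 75) = -128*((3 - 41) - 75) = -128*(-38 - 75) = -128*(-113) = 14464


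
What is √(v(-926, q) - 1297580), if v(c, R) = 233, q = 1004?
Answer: I*√1297347 ≈ 1139.0*I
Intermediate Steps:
√(v(-926, q) - 1297580) = √(233 - 1297580) = √(-1297347) = I*√1297347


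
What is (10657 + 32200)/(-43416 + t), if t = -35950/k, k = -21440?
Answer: -91885408/93080309 ≈ -0.98716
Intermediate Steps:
t = 3595/2144 (t = -35950/(-21440) = -35950*(-1/21440) = 3595/2144 ≈ 1.6768)
(10657 + 32200)/(-43416 + t) = (10657 + 32200)/(-43416 + 3595/2144) = 42857/(-93080309/2144) = 42857*(-2144/93080309) = -91885408/93080309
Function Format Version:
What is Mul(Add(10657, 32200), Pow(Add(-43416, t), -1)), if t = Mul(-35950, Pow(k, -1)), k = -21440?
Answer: Rational(-91885408, 93080309) ≈ -0.98716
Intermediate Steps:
t = Rational(3595, 2144) (t = Mul(-35950, Pow(-21440, -1)) = Mul(-35950, Rational(-1, 21440)) = Rational(3595, 2144) ≈ 1.6768)
Mul(Add(10657, 32200), Pow(Add(-43416, t), -1)) = Mul(Add(10657, 32200), Pow(Add(-43416, Rational(3595, 2144)), -1)) = Mul(42857, Pow(Rational(-93080309, 2144), -1)) = Mul(42857, Rational(-2144, 93080309)) = Rational(-91885408, 93080309)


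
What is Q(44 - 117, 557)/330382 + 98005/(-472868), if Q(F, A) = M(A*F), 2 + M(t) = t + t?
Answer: -35417302571/78113537788 ≈ -0.45341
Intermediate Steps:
M(t) = -2 + 2*t (M(t) = -2 + (t + t) = -2 + 2*t)
Q(F, A) = -2 + 2*A*F (Q(F, A) = -2 + 2*(A*F) = -2 + 2*A*F)
Q(44 - 117, 557)/330382 + 98005/(-472868) = (-2 + 2*557*(44 - 117))/330382 + 98005/(-472868) = (-2 + 2*557*(-73))*(1/330382) + 98005*(-1/472868) = (-2 - 81322)*(1/330382) - 98005/472868 = -81324*1/330382 - 98005/472868 = -40662/165191 - 98005/472868 = -35417302571/78113537788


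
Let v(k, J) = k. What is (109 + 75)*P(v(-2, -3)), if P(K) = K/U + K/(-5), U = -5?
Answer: 736/5 ≈ 147.20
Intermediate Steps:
P(K) = -2*K/5 (P(K) = K/(-5) + K/(-5) = K*(-1/5) + K*(-1/5) = -K/5 - K/5 = -2*K/5)
(109 + 75)*P(v(-2, -3)) = (109 + 75)*(-2/5*(-2)) = 184*(4/5) = 736/5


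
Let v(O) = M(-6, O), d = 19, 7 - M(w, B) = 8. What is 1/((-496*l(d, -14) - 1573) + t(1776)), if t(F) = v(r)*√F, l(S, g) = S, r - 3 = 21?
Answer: -10997/120932233 + 4*√111/120932233 ≈ -9.0587e-5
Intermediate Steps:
r = 24 (r = 3 + 21 = 24)
M(w, B) = -1 (M(w, B) = 7 - 1*8 = 7 - 8 = -1)
v(O) = -1
t(F) = -√F
1/((-496*l(d, -14) - 1573) + t(1776)) = 1/((-496*19 - 1573) - √1776) = 1/((-9424 - 1573) - 4*√111) = 1/(-10997 - 4*√111)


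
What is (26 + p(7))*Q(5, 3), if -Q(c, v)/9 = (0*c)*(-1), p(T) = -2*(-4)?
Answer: 0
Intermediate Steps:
p(T) = 8
Q(c, v) = 0 (Q(c, v) = -9*0*c*(-1) = -0*(-1) = -9*0 = 0)
(26 + p(7))*Q(5, 3) = (26 + 8)*0 = 34*0 = 0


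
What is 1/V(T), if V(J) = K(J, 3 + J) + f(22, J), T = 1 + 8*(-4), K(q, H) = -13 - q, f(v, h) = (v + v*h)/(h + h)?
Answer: 31/888 ≈ 0.034910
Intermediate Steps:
f(v, h) = (v + h*v)/(2*h) (f(v, h) = (v + h*v)/((2*h)) = (v + h*v)*(1/(2*h)) = (v + h*v)/(2*h))
T = -31 (T = 1 - 32 = -31)
V(J) = -13 - J + 11*(1 + J)/J (V(J) = (-13 - J) + (½)*22*(1 + J)/J = (-13 - J) + 11*(1 + J)/J = -13 - J + 11*(1 + J)/J)
1/V(T) = 1/(-2 - 1*(-31) + 11/(-31)) = 1/(-2 + 31 + 11*(-1/31)) = 1/(-2 + 31 - 11/31) = 1/(888/31) = 31/888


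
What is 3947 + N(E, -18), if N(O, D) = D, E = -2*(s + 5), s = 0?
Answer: 3929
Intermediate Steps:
E = -10 (E = -2*(0 + 5) = -2*5 = -10)
3947 + N(E, -18) = 3947 - 18 = 3929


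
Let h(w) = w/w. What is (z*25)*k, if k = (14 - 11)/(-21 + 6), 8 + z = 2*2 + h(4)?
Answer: 15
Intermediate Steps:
h(w) = 1
z = -3 (z = -8 + (2*2 + 1) = -8 + (4 + 1) = -8 + 5 = -3)
k = -⅕ (k = 3/(-15) = 3*(-1/15) = -⅕ ≈ -0.20000)
(z*25)*k = -3*25*(-⅕) = -75*(-⅕) = 15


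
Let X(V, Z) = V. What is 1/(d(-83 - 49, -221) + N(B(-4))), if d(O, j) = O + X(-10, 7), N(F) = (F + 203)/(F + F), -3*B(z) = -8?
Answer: -16/1655 ≈ -0.0096677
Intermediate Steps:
B(z) = 8/3 (B(z) = -⅓*(-8) = 8/3)
N(F) = (203 + F)/(2*F) (N(F) = (203 + F)/((2*F)) = (203 + F)*(1/(2*F)) = (203 + F)/(2*F))
d(O, j) = -10 + O (d(O, j) = O - 10 = -10 + O)
1/(d(-83 - 49, -221) + N(B(-4))) = 1/((-10 + (-83 - 49)) + (203 + 8/3)/(2*(8/3))) = 1/((-10 - 132) + (½)*(3/8)*(617/3)) = 1/(-142 + 617/16) = 1/(-1655/16) = -16/1655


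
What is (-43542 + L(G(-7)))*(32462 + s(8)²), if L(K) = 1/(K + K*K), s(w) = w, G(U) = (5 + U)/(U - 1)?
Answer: -7080715044/5 ≈ -1.4161e+9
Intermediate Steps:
G(U) = (5 + U)/(-1 + U)
L(K) = 1/(K + K²)
(-43542 + L(G(-7)))*(32462 + s(8)²) = (-43542 + 1/((((5 - 7)/(-1 - 7)))*(1 + (5 - 7)/(-1 - 7))))*(32462 + 8²) = (-43542 + 1/(((-2/(-8)))*(1 - 2/(-8))))*(32462 + 64) = (-43542 + 1/(((-⅛*(-2)))*(1 - ⅛*(-2))))*32526 = (-43542 + 1/((¼)*(1 + ¼)))*32526 = (-43542 + 4/(5/4))*32526 = (-43542 + 4*(⅘))*32526 = (-43542 + 16/5)*32526 = -217694/5*32526 = -7080715044/5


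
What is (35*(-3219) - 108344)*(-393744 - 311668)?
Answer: 155902400708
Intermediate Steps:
(35*(-3219) - 108344)*(-393744 - 311668) = (-112665 - 108344)*(-705412) = -221009*(-705412) = 155902400708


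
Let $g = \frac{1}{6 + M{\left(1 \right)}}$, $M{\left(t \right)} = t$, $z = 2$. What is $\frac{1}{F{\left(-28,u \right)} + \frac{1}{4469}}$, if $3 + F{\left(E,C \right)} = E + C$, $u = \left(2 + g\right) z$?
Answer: $- \frac{31283}{835696} \approx -0.037433$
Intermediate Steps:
$g = \frac{1}{7}$ ($g = \frac{1}{6 + 1} = \frac{1}{7} \approx 0.14286$)
$u = \frac{30}{7}$ ($u = \left(2 + \frac{1}{7}\right) 2 = \frac{15}{7} \cdot 2 = \frac{30}{7} \approx 4.2857$)
$F{\left(E,C \right)} = -3 + C + E$ ($F{\left(E,C \right)} = -3 + \left(E + C\right) = -3 + \left(C + E\right) = -3 + C + E$)
$\frac{1}{F{\left(-28,u \right)} + \frac{1}{4469}} = \frac{1}{\left(-3 + \frac{30}{7} - 28\right) + \frac{1}{4469}} = \frac{1}{- \frac{187}{7} + \frac{1}{4469}} = \frac{1}{- \frac{835696}{31283}} = - \frac{31283}{835696}$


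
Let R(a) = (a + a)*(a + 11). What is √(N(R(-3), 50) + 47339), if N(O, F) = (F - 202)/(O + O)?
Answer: √1704261/6 ≈ 217.58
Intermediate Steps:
R(a) = 2*a*(11 + a) (R(a) = (2*a)*(11 + a) = 2*a*(11 + a))
N(O, F) = (-202 + F)/(2*O) (N(O, F) = (-202 + F)/((2*O)) = (-202 + F)*(1/(2*O)) = (-202 + F)/(2*O))
√(N(R(-3), 50) + 47339) = √((-202 + 50)/(2*((2*(-3)*(11 - 3)))) + 47339) = √((½)*(-152)/(2*(-3)*8) + 47339) = √((½)*(-152)/(-48) + 47339) = √((½)*(-1/48)*(-152) + 47339) = √(19/12 + 47339) = √(568087/12) = √1704261/6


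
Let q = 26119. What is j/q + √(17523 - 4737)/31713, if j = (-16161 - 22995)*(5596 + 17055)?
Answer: -886922556/26119 + √12786/31713 ≈ -33957.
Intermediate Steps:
j = -886922556 (j = -39156*22651 = -886922556)
j/q + √(17523 - 4737)/31713 = -886922556/26119 + √(17523 - 4737)/31713 = -886922556*1/26119 + √12786*(1/31713) = -886922556/26119 + √12786/31713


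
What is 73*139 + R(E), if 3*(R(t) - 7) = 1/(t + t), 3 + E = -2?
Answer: 304619/30 ≈ 10154.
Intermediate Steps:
E = -5 (E = -3 - 2 = -5)
R(t) = 7 + 1/(6*t) (R(t) = 7 + 1/(3*(t + t)) = 7 + 1/(3*((2*t))) = 7 + (1/(2*t))/3 = 7 + 1/(6*t))
73*139 + R(E) = 73*139 + (7 + (⅙)/(-5)) = 10147 + (7 + (⅙)*(-⅕)) = 10147 + (7 - 1/30) = 10147 + 209/30 = 304619/30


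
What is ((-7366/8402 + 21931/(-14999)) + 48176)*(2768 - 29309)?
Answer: -80564167194210216/63010799 ≈ -1.2786e+9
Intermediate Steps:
((-7366/8402 + 21931/(-14999)) + 48176)*(2768 - 29309) = ((-7366*1/8402 + 21931*(-1/14999)) + 48176)*(-26541) = ((-3683/4201 - 21931/14999) + 48176)*(-26541) = (-147373448/63010799 + 48176)*(-26541) = (3035460879176/63010799)*(-26541) = -80564167194210216/63010799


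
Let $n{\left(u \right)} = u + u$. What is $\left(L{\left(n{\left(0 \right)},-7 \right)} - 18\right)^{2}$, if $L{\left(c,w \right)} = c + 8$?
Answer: $100$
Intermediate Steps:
$n{\left(u \right)} = 2 u$
$L{\left(c,w \right)} = 8 + c$
$\left(L{\left(n{\left(0 \right)},-7 \right)} - 18\right)^{2} = \left(\left(8 + 2 \cdot 0\right) - 18\right)^{2} = \left(\left(8 + 0\right) - 18\right)^{2} = \left(8 - 18\right)^{2} = \left(-10\right)^{2} = 100$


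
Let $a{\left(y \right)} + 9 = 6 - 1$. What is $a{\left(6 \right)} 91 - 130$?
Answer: $-494$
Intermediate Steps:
$a{\left(y \right)} = -4$ ($a{\left(y \right)} = -9 + \left(6 - 1\right) = -9 + 5 = -4$)
$a{\left(6 \right)} 91 - 130 = \left(-4\right) 91 - 130 = -364 - 130 = -494$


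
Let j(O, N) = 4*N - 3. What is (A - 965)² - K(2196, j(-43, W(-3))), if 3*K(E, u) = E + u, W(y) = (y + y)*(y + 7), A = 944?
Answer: -258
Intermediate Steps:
W(y) = 2*y*(7 + y) (W(y) = (2*y)*(7 + y) = 2*y*(7 + y))
j(O, N) = -3 + 4*N
K(E, u) = E/3 + u/3 (K(E, u) = (E + u)/3 = E/3 + u/3)
(A - 965)² - K(2196, j(-43, W(-3))) = (944 - 965)² - ((⅓)*2196 + (-3 + 4*(2*(-3)*(7 - 3)))/3) = (-21)² - (732 + (-3 + 4*(2*(-3)*4))/3) = 441 - (732 + (-3 + 4*(-24))/3) = 441 - (732 + (-3 - 96)/3) = 441 - (732 + (⅓)*(-99)) = 441 - (732 - 33) = 441 - 1*699 = 441 - 699 = -258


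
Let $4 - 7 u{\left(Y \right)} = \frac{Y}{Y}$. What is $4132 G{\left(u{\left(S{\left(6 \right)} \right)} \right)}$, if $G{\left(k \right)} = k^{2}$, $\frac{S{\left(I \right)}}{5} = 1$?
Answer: $\frac{37188}{49} \approx 758.94$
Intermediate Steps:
$S{\left(I \right)} = 5$ ($S{\left(I \right)} = 5 \cdot 1 = 5$)
$u{\left(Y \right)} = \frac{3}{7}$ ($u{\left(Y \right)} = \frac{4}{7} - \frac{Y \frac{1}{Y}}{7} = \frac{4}{7} - \frac{1}{7} = \frac{3}{7}$)
$4132 G{\left(u{\left(S{\left(6 \right)} \right)} \right)} = 4132 \left(\frac{3}{7}\right)^{2} = 4132 \cdot \frac{9}{49} = \frac{37188}{49}$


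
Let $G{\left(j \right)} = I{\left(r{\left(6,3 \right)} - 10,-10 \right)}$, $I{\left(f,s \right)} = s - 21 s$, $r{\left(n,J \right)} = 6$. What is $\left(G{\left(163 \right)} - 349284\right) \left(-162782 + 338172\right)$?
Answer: $-61225842760$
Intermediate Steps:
$I{\left(f,s \right)} = - 20 s$ ($I{\left(f,s \right)} = s - 21 s = - 20 s$)
$G{\left(j \right)} = 200$ ($G{\left(j \right)} = \left(-20\right) \left(-10\right) = 200$)
$\left(G{\left(163 \right)} - 349284\right) \left(-162782 + 338172\right) = \left(200 - 349284\right) \left(-162782 + 338172\right) = \left(-349084\right) 175390 = -61225842760$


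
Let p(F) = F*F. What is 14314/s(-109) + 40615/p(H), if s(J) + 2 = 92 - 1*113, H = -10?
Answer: -99451/460 ≈ -216.20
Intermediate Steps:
p(F) = F**2
s(J) = -23 (s(J) = -2 + (92 - 1*113) = -2 + (92 - 113) = -2 - 21 = -23)
14314/s(-109) + 40615/p(H) = 14314/(-23) + 40615/((-10)**2) = 14314*(-1/23) + 40615/100 = -14314/23 + 40615*(1/100) = -14314/23 + 8123/20 = -99451/460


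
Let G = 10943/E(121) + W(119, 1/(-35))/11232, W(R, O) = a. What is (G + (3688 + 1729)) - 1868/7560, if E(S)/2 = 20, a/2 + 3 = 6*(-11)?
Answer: 1118488439/196560 ≈ 5690.3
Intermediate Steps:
a = -138 (a = -6 + 2*(6*(-11)) = -6 + 2*(-66) = -6 - 132 = -138)
E(S) = 40 (E(S) = 2*20 = 40)
W(R, O) = -138
G = 2560547/9360 (G = 10943/40 - 138/11232 = 10943*(1/40) - 138*1/11232 = 10943/40 - 23/1872 = 2560547/9360 ≈ 273.56)
(G + (3688 + 1729)) - 1868/7560 = (2560547/9360 + (3688 + 1729)) - 1868/7560 = (2560547/9360 + 5417) - 1868*1/7560 = 53263667/9360 - 467/1890 = 1118488439/196560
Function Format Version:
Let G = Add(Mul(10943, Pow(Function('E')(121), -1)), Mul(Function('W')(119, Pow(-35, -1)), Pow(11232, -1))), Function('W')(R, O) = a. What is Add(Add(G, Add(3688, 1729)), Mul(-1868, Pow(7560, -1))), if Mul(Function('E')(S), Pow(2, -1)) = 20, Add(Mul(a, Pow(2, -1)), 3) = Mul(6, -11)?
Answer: Rational(1118488439, 196560) ≈ 5690.3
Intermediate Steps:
a = -138 (a = Add(-6, Mul(2, Mul(6, -11))) = Add(-6, Mul(2, -66)) = Add(-6, -132) = -138)
Function('E')(S) = 40 (Function('E')(S) = Mul(2, 20) = 40)
Function('W')(R, O) = -138
G = Rational(2560547, 9360) (G = Add(Mul(10943, Pow(40, -1)), Mul(-138, Pow(11232, -1))) = Add(Mul(10943, Rational(1, 40)), Mul(-138, Rational(1, 11232))) = Add(Rational(10943, 40), Rational(-23, 1872)) = Rational(2560547, 9360) ≈ 273.56)
Add(Add(G, Add(3688, 1729)), Mul(-1868, Pow(7560, -1))) = Add(Add(Rational(2560547, 9360), Add(3688, 1729)), Mul(-1868, Pow(7560, -1))) = Add(Add(Rational(2560547, 9360), 5417), Mul(-1868, Rational(1, 7560))) = Add(Rational(53263667, 9360), Rational(-467, 1890)) = Rational(1118488439, 196560)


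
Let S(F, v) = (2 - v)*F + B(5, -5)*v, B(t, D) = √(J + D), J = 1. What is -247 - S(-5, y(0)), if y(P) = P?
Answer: -237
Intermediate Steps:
B(t, D) = √(1 + D)
S(F, v) = F*(2 - v) + 2*I*v (S(F, v) = (2 - v)*F + √(1 - 5)*v = F*(2 - v) + √(-4)*v = F*(2 - v) + (2*I)*v = F*(2 - v) + 2*I*v)
-247 - S(-5, y(0)) = -247 - (2*(-5) - 1*(-5)*0 + 2*I*0) = -247 - (-10 + 0 + 0) = -247 - 1*(-10) = -247 + 10 = -237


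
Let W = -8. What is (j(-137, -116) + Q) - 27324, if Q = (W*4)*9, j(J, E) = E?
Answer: -27728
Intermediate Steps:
Q = -288 (Q = -8*4*9 = -32*9 = -288)
(j(-137, -116) + Q) - 27324 = (-116 - 288) - 27324 = -404 - 27324 = -27728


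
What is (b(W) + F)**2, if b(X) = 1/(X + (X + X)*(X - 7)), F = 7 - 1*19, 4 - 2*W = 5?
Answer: 6889/49 ≈ 140.59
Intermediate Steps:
W = -1/2 (W = 2 - 1/2*5 = 2 - 5/2 = -1/2 ≈ -0.50000)
F = -12 (F = 7 - 19 = -12)
b(X) = 1/(X + 2*X*(-7 + X)) (b(X) = 1/(X + (2*X)*(-7 + X)) = 1/(X + 2*X*(-7 + X)))
(b(W) + F)**2 = (1/((-1/2)*(-13 + 2*(-1/2))) - 12)**2 = (-2/(-13 - 1) - 12)**2 = (-2/(-14) - 12)**2 = (-2*(-1/14) - 12)**2 = (1/7 - 12)**2 = (-83/7)**2 = 6889/49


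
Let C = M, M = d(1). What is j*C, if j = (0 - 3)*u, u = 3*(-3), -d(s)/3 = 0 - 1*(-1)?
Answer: -81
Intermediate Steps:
d(s) = -3 (d(s) = -3*(0 - 1*(-1)) = -3*(0 + 1) = -3*1 = -3)
M = -3
C = -3
u = -9
j = 27 (j = (0 - 3)*(-9) = -3*(-9) = 27)
j*C = 27*(-3) = -81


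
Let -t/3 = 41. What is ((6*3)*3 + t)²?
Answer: 4761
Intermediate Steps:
t = -123 (t = -3*41 = -123)
((6*3)*3 + t)² = ((6*3)*3 - 123)² = (18*3 - 123)² = (54 - 123)² = (-69)² = 4761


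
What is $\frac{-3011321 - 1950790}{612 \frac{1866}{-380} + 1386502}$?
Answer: $- \frac{471400545}{131432192} \approx -3.5866$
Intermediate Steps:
$\frac{-3011321 - 1950790}{612 \frac{1866}{-380} + 1386502} = - \frac{4962111}{612 \cdot 1866 \left(- \frac{1}{380}\right) + 1386502} = - \frac{4962111}{612 \left(- \frac{933}{190}\right) + 1386502} = - \frac{4962111}{- \frac{285498}{95} + 1386502} = - \frac{4962111}{\frac{131432192}{95}} = \left(-4962111\right) \frac{95}{131432192} = - \frac{471400545}{131432192}$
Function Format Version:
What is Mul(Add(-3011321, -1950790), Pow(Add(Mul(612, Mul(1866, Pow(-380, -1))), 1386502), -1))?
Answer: Rational(-471400545, 131432192) ≈ -3.5866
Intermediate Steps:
Mul(Add(-3011321, -1950790), Pow(Add(Mul(612, Mul(1866, Pow(-380, -1))), 1386502), -1)) = Mul(-4962111, Pow(Add(Mul(612, Mul(1866, Rational(-1, 380))), 1386502), -1)) = Mul(-4962111, Pow(Add(Mul(612, Rational(-933, 190)), 1386502), -1)) = Mul(-4962111, Pow(Add(Rational(-285498, 95), 1386502), -1)) = Mul(-4962111, Pow(Rational(131432192, 95), -1)) = Mul(-4962111, Rational(95, 131432192)) = Rational(-471400545, 131432192)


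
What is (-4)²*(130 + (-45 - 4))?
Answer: 1296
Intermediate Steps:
(-4)²*(130 + (-45 - 4)) = 16*(130 - 49) = 16*81 = 1296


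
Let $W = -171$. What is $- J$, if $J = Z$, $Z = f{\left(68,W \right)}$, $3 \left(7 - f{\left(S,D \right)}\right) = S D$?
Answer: $-3883$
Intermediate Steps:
$f{\left(S,D \right)} = 7 - \frac{D S}{3}$ ($f{\left(S,D \right)} = 7 - \frac{S D}{3} = 7 - \frac{D S}{3}$)
$Z = 3883$ ($Z = 7 - \left(-57\right) 68 = 7 + 3876 = 3883$)
$J = 3883$
$- J = \left(-1\right) 3883 = -3883$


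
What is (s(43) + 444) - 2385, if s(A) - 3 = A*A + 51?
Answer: -38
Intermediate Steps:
s(A) = 54 + A**2 (s(A) = 3 + (A*A + 51) = 3 + (A**2 + 51) = 3 + (51 + A**2) = 54 + A**2)
(s(43) + 444) - 2385 = ((54 + 43**2) + 444) - 2385 = ((54 + 1849) + 444) - 2385 = (1903 + 444) - 2385 = 2347 - 2385 = -38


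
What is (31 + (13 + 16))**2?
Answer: 3600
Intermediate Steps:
(31 + (13 + 16))**2 = (31 + 29)**2 = 60**2 = 3600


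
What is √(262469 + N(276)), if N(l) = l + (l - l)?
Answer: √262745 ≈ 512.59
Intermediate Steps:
N(l) = l (N(l) = l + 0 = l)
√(262469 + N(276)) = √(262469 + 276) = √262745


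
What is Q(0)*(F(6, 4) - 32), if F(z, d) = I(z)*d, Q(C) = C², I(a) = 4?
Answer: 0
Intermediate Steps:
F(z, d) = 4*d
Q(0)*(F(6, 4) - 32) = 0²*(4*4 - 32) = 0*(16 - 32) = 0*(-16) = 0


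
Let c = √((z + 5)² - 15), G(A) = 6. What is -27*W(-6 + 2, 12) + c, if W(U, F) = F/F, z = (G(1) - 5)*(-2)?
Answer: -27 + I*√6 ≈ -27.0 + 2.4495*I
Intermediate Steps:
z = -2 (z = (6 - 5)*(-2) = 1*(-2) = -2)
W(U, F) = 1
c = I*√6 (c = √((-2 + 5)² - 15) = √(3² - 15) = √(9 - 15) = √(-6) = I*√6 ≈ 2.4495*I)
-27*W(-6 + 2, 12) + c = -27*1 + I*√6 = -27 + I*√6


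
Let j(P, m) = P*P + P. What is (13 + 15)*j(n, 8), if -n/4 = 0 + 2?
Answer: 1568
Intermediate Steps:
n = -8 (n = -4*(0 + 2) = -4*2 = -8)
j(P, m) = P + P² (j(P, m) = P² + P = P + P²)
(13 + 15)*j(n, 8) = (13 + 15)*(-8*(1 - 8)) = 28*(-8*(-7)) = 28*56 = 1568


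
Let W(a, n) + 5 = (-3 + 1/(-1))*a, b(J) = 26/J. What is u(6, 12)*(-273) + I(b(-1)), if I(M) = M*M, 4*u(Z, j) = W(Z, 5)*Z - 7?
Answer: 52117/4 ≈ 13029.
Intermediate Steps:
W(a, n) = -5 - 4*a (W(a, n) = -5 + (-3 + 1/(-1))*a = -5 + (-3 - 1)*a = -5 - 4*a)
u(Z, j) = -7/4 + Z*(-5 - 4*Z)/4 (u(Z, j) = ((-5 - 4*Z)*Z - 7)/4 = (Z*(-5 - 4*Z) - 7)/4 = (-7 + Z*(-5 - 4*Z))/4 = -7/4 + Z*(-5 - 4*Z)/4)
I(M) = M²
u(6, 12)*(-273) + I(b(-1)) = (-7/4 - ¼*6*(5 + 4*6))*(-273) + (26/(-1))² = (-7/4 - ¼*6*(5 + 24))*(-273) + (26*(-1))² = (-7/4 - ¼*6*29)*(-273) + (-26)² = (-7/4 - 87/2)*(-273) + 676 = -181/4*(-273) + 676 = 49413/4 + 676 = 52117/4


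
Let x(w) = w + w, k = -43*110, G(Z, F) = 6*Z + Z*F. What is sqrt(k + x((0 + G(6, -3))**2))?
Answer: I*sqrt(4082) ≈ 63.891*I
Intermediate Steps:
G(Z, F) = 6*Z + F*Z
k = -4730
x(w) = 2*w
sqrt(k + x((0 + G(6, -3))**2)) = sqrt(-4730 + 2*(0 + 6*(6 - 3))**2) = sqrt(-4730 + 2*(0 + 6*3)**2) = sqrt(-4730 + 2*(0 + 18)**2) = sqrt(-4730 + 2*18**2) = sqrt(-4730 + 2*324) = sqrt(-4730 + 648) = sqrt(-4082) = I*sqrt(4082)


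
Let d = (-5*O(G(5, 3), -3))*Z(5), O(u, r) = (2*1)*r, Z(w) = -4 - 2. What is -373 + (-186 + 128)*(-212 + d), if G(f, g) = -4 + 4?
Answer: 22363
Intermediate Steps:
Z(w) = -6
G(f, g) = 0
O(u, r) = 2*r
d = -180 (d = -10*(-3)*(-6) = -5*(-6)*(-6) = 30*(-6) = -180)
-373 + (-186 + 128)*(-212 + d) = -373 + (-186 + 128)*(-212 - 180) = -373 - 58*(-392) = -373 + 22736 = 22363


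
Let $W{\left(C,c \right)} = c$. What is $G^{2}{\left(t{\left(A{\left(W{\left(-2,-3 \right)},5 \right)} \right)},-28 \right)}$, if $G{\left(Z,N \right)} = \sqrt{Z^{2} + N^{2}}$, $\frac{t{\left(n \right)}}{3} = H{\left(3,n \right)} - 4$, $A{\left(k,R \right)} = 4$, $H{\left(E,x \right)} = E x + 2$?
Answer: $1684$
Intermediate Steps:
$H{\left(E,x \right)} = 2 + E x$
$t{\left(n \right)} = -6 + 9 n$ ($t{\left(n \right)} = 3 \left(\left(2 + 3 n\right) - 4\right) = 3 \left(-2 + 3 n\right) = -6 + 9 n$)
$G{\left(Z,N \right)} = \sqrt{N^{2} + Z^{2}}$
$G^{2}{\left(t{\left(A{\left(W{\left(-2,-3 \right)},5 \right)} \right)},-28 \right)} = \left(\sqrt{\left(-28\right)^{2} + \left(-6 + 9 \cdot 4\right)^{2}}\right)^{2} = \left(\sqrt{784 + \left(-6 + 36\right)^{2}}\right)^{2} = \left(\sqrt{784 + 30^{2}}\right)^{2} = \left(\sqrt{784 + 900}\right)^{2} = \left(\sqrt{1684}\right)^{2} = \left(2 \sqrt{421}\right)^{2} = 1684$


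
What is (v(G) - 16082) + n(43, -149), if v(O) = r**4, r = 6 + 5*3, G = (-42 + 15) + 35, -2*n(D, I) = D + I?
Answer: 178452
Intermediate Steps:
n(D, I) = -D/2 - I/2 (n(D, I) = -(D + I)/2 = -D/2 - I/2)
G = 8 (G = -27 + 35 = 8)
r = 21 (r = 6 + 15 = 21)
v(O) = 194481 (v(O) = 21**4 = 194481)
(v(G) - 16082) + n(43, -149) = (194481 - 16082) + (-1/2*43 - 1/2*(-149)) = 178399 + (-43/2 + 149/2) = 178399 + 53 = 178452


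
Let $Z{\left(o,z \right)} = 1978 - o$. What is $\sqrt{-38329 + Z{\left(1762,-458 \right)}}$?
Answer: $i \sqrt{38113} \approx 195.23 i$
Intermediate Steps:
$\sqrt{-38329 + Z{\left(1762,-458 \right)}} = \sqrt{-38329 + \left(1978 - 1762\right)} = \sqrt{-38329 + 216} = \sqrt{-38113} = i \sqrt{38113}$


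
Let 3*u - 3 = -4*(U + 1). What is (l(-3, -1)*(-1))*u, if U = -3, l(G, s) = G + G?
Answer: 22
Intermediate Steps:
l(G, s) = 2*G
u = 11/3 (u = 1 + (-4*(-3 + 1))/3 = 1 + (-4*(-2))/3 = 1 + (1/3)*8 = 1 + 8/3 = 11/3 ≈ 3.6667)
(l(-3, -1)*(-1))*u = ((2*(-3))*(-1))*(11/3) = -6*(-1)*(11/3) = 6*(11/3) = 22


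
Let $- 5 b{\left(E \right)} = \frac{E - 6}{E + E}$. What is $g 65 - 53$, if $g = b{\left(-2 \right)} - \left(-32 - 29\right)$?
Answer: $3886$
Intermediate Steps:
$b{\left(E \right)} = - \frac{-6 + E}{10 E}$ ($b{\left(E \right)} = - \frac{\left(E - 6\right) \frac{1}{E + E}}{5} = - \frac{\left(-6 + E\right) \frac{1}{2 E}}{5} = - \frac{\frac{1}{2} \frac{1}{E} \left(-6 + E\right)}{5} = - \frac{-6 + E}{10 E}$)
$g = \frac{303}{5}$ ($g = \frac{6 - -2}{10 \left(-2\right)} - \left(-32 - 29\right) = \frac{1}{10} \left(- \frac{1}{2}\right) \left(6 + 2\right) - -61 = \frac{1}{10} \left(- \frac{1}{2}\right) 8 + 61 = - \frac{2}{5} + 61 = \frac{303}{5} \approx 60.6$)
$g 65 - 53 = \frac{303}{5} \cdot 65 - 53 = 3939 - 53 = 3886$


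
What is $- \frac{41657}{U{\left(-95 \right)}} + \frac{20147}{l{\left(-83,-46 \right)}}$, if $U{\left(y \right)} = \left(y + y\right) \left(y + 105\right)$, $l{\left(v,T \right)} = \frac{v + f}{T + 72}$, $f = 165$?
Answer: $\frac{499338837}{77900} \approx 6410.0$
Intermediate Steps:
$l{\left(v,T \right)} = \frac{165 + v}{72 + T}$ ($l{\left(v,T \right)} = \frac{v + 165}{T + 72} = \frac{165 + v}{72 + T}$)
$U{\left(y \right)} = 2 y \left(105 + y\right)$
$- \frac{41657}{U{\left(-95 \right)}} + \frac{20147}{l{\left(-83,-46 \right)}} = - \frac{41657}{2 \left(-95\right) \left(105 - 95\right)} + \frac{20147}{\frac{1}{72 - 46} \left(165 - 83\right)} = - \frac{41657}{2 \left(-95\right) 10} + \frac{20147}{\frac{1}{26} \cdot 82} = - \frac{41657}{-1900} + \frac{20147}{\frac{1}{26} \cdot 82} = \left(-41657\right) \left(- \frac{1}{1900}\right) + \frac{20147}{\frac{41}{13}} = \frac{41657}{1900} + 20147 \cdot \frac{13}{41} = \frac{41657}{1900} + \frac{261911}{41} = \frac{499338837}{77900}$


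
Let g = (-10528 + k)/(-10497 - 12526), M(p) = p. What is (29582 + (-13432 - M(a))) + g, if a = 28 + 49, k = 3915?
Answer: 370055292/23023 ≈ 16073.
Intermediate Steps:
a = 77
g = 6613/23023 (g = (-10528 + 3915)/(-10497 - 12526) = -6613/(-23023) = -6613*(-1/23023) = 6613/23023 ≈ 0.28723)
(29582 + (-13432 - M(a))) + g = (29582 + (-13432 - 1*77)) + 6613/23023 = (29582 + (-13432 - 77)) + 6613/23023 = (29582 - 13509) + 6613/23023 = 16073 + 6613/23023 = 370055292/23023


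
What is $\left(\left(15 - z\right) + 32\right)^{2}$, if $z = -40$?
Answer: $7569$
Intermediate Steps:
$\left(\left(15 - z\right) + 32\right)^{2} = \left(\left(15 - -40\right) + 32\right)^{2} = \left(\left(15 + 40\right) + 32\right)^{2} = \left(55 + 32\right)^{2} = 87^{2} = 7569$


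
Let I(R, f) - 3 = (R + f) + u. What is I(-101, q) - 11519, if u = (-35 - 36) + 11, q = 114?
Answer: -11563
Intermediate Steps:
u = -60 (u = -71 + 11 = -60)
I(R, f) = -57 + R + f (I(R, f) = 3 + ((R + f) - 60) = 3 + (-60 + R + f) = -57 + R + f)
I(-101, q) - 11519 = (-57 - 101 + 114) - 11519 = -44 - 11519 = -11563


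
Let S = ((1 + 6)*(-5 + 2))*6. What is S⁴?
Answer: 252047376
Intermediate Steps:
S = -126 (S = (7*(-3))*6 = -21*6 = -126)
S⁴ = (-126)⁴ = 252047376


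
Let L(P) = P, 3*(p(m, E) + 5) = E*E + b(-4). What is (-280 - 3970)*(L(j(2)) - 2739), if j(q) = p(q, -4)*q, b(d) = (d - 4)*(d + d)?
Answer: 34369750/3 ≈ 1.1457e+7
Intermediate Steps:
b(d) = 2*d*(-4 + d) (b(d) = (-4 + d)*(2*d) = 2*d*(-4 + d))
p(m, E) = 49/3 + E²/3 (p(m, E) = -5 + (E*E + 2*(-4)*(-4 - 4))/3 = -5 + (E² + 2*(-4)*(-8))/3 = -5 + (E² + 64)/3 = -5 + (64 + E²)/3 = -5 + (64/3 + E²/3) = 49/3 + E²/3)
j(q) = 65*q/3 (j(q) = (49/3 + (⅓)*(-4)²)*q = (49/3 + (⅓)*16)*q = (49/3 + 16/3)*q = 65*q/3)
(-280 - 3970)*(L(j(2)) - 2739) = (-280 - 3970)*((65/3)*2 - 2739) = -4250*(130/3 - 2739) = -4250*(-8087/3) = 34369750/3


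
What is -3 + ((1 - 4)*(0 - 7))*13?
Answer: 270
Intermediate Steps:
-3 + ((1 - 4)*(0 - 7))*13 = -3 - 3*(-7)*13 = -3 + 21*13 = -3 + 273 = 270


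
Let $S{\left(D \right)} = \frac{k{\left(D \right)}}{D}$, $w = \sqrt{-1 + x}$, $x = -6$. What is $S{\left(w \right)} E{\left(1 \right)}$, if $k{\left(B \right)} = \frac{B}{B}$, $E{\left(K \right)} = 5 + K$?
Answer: $- \frac{6 i \sqrt{7}}{7} \approx - 2.2678 i$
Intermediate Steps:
$w = i \sqrt{7}$ ($w = \sqrt{-1 - 6} = \sqrt{-7} = i \sqrt{7} \approx 2.6458 i$)
$k{\left(B \right)} = 1$
$S{\left(D \right)} = \frac{1}{D}$ ($S{\left(D \right)} = 1 \frac{1}{D} = \frac{1}{D}$)
$S{\left(w \right)} E{\left(1 \right)} = \frac{5 + 1}{i \sqrt{7}} = - \frac{i \sqrt{7}}{7} \cdot 6 = - \frac{6 i \sqrt{7}}{7}$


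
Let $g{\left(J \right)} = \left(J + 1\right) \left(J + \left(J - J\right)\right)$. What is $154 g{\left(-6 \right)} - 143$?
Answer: $4477$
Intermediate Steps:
$g{\left(J \right)} = J \left(1 + J\right)$ ($g{\left(J \right)} = \left(1 + J\right) \left(J + 0\right) = \left(1 + J\right) J = J \left(1 + J\right)$)
$154 g{\left(-6 \right)} - 143 = 154 \left(- 6 \left(1 - 6\right)\right) - 143 = 154 \left(\left(-6\right) \left(-5\right)\right) - 143 = 154 \cdot 30 - 143 = 4620 - 143 = 4477$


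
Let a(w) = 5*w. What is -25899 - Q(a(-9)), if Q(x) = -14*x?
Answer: -26529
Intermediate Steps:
-25899 - Q(a(-9)) = -25899 - (-14)*5*(-9) = -25899 - (-14)*(-45) = -25899 - 1*630 = -25899 - 630 = -26529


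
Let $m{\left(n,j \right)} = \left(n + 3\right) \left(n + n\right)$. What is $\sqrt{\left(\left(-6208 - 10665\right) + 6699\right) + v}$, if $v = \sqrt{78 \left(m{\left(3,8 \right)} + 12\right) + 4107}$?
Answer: $\sqrt{-10174 + \sqrt{7851}} \approx 100.43 i$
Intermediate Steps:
$m{\left(n,j \right)} = 2 n \left(3 + n\right)$ ($m{\left(n,j \right)} = \left(3 + n\right) 2 n = 2 n \left(3 + n\right)$)
$v = \sqrt{7851}$ ($v = \sqrt{78 \left(2 \cdot 3 \left(3 + 3\right) + 12\right) + 4107} = \sqrt{78 \left(2 \cdot 3 \cdot 6 + 12\right) + 4107} = \sqrt{78 \left(36 + 12\right) + 4107} = \sqrt{78 \cdot 48 + 4107} = \sqrt{3744 + 4107} = \sqrt{7851} \approx 88.606$)
$\sqrt{\left(\left(-6208 - 10665\right) + 6699\right) + v} = \sqrt{\left(\left(-6208 - 10665\right) + 6699\right) + \sqrt{7851}} = \sqrt{\left(-16873 + 6699\right) + \sqrt{7851}} = \sqrt{-10174 + \sqrt{7851}}$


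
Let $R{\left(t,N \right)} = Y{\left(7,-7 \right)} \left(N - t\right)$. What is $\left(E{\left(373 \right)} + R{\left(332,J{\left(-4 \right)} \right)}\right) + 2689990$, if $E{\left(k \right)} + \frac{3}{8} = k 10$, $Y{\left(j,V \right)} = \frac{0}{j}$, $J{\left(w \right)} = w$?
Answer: $\frac{21549757}{8} \approx 2.6937 \cdot 10^{6}$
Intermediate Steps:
$Y{\left(j,V \right)} = 0$
$E{\left(k \right)} = - \frac{3}{8} + 10 k$ ($E{\left(k \right)} = - \frac{3}{8} + k 10 = - \frac{3}{8} + 10 k$)
$R{\left(t,N \right)} = 0$ ($R{\left(t,N \right)} = 0 \left(N - t\right) = 0$)
$\left(E{\left(373 \right)} + R{\left(332,J{\left(-4 \right)} \right)}\right) + 2689990 = \left(\left(- \frac{3}{8} + 10 \cdot 373\right) + 0\right) + 2689990 = \left(\left(- \frac{3}{8} + 3730\right) + 0\right) + 2689990 = \left(\frac{29837}{8} + 0\right) + 2689990 = \frac{29837}{8} + 2689990 = \frac{21549757}{8}$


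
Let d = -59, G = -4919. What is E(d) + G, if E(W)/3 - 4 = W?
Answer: -5084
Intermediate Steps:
E(W) = 12 + 3*W
E(d) + G = (12 + 3*(-59)) - 4919 = (12 - 177) - 4919 = -165 - 4919 = -5084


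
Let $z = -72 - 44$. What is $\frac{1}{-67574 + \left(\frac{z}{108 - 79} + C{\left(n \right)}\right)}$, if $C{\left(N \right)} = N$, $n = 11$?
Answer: $- \frac{1}{67567} \approx -1.48 \cdot 10^{-5}$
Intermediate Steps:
$z = -116$ ($z = -72 - 44 = -116$)
$\frac{1}{-67574 + \left(\frac{z}{108 - 79} + C{\left(n \right)}\right)} = \frac{1}{-67574 + \left(- \frac{116}{108 - 79} + 11\right)} = \frac{1}{-67574 + \left(- \frac{116}{29} + 11\right)} = \frac{1}{-67574 + \left(\left(-116\right) \frac{1}{29} + 11\right)} = \frac{1}{-67574 + \left(-4 + 11\right)} = \frac{1}{-67574 + 7} = \frac{1}{-67567} = - \frac{1}{67567}$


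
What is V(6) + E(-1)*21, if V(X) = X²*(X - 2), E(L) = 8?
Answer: 312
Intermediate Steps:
V(X) = X²*(-2 + X)
V(6) + E(-1)*21 = 6²*(-2 + 6) + 8*21 = 36*4 + 168 = 144 + 168 = 312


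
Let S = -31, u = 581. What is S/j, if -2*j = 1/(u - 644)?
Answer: -3906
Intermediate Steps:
j = 1/126 (j = -1/(2*(581 - 644)) = -1/2/(-63) = -1/2*(-1/63) = 1/126 ≈ 0.0079365)
S/j = -31/1/126 = -31*126 = -3906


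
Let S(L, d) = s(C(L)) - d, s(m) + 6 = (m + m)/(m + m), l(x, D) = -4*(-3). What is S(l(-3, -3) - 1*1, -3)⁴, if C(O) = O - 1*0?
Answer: 16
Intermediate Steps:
l(x, D) = 12
C(O) = O (C(O) = O + 0 = O)
s(m) = -5 (s(m) = -6 + (m + m)/(m + m) = -6 + (2*m)/((2*m)) = -6 + (2*m)*(1/(2*m)) = -6 + 1 = -5)
S(L, d) = -5 - d
S(l(-3, -3) - 1*1, -3)⁴ = (-5 - 1*(-3))⁴ = (-5 + 3)⁴ = (-2)⁴ = 16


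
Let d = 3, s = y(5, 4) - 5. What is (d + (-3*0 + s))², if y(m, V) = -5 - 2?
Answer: 81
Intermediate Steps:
y(m, V) = -7
s = -12 (s = -7 - 5 = -12)
(d + (-3*0 + s))² = (3 + (-3*0 - 12))² = (3 + (0 - 12))² = (3 - 12)² = (-9)² = 81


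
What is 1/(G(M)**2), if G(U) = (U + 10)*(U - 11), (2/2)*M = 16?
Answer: 1/16900 ≈ 5.9172e-5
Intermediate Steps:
M = 16
G(U) = (-11 + U)*(10 + U) (G(U) = (10 + U)*(-11 + U) = (-11 + U)*(10 + U))
1/(G(M)**2) = 1/((-110 + 16**2 - 1*16)**2) = 1/((-110 + 256 - 16)**2) = 1/(130**2) = 1/16900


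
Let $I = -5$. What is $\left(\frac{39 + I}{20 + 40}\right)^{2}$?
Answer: $\frac{289}{900} \approx 0.32111$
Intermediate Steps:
$\left(\frac{39 + I}{20 + 40}\right)^{2} = \left(\frac{39 - 5}{20 + 40}\right)^{2} = \left(\frac{34}{60}\right)^{2} = \left(34 \cdot \frac{1}{60}\right)^{2} = \left(\frac{17}{30}\right)^{2} = \frac{289}{900}$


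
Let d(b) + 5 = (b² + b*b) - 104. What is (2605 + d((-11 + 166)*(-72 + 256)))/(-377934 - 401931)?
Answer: -1626783296/779865 ≈ -2086.0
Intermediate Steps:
d(b) = -109 + 2*b² (d(b) = -5 + ((b² + b*b) - 104) = -5 + ((b² + b²) - 104) = -5 + (2*b² - 104) = -5 + (-104 + 2*b²) = -109 + 2*b²)
(2605 + d((-11 + 166)*(-72 + 256)))/(-377934 - 401931) = (2605 + (-109 + 2*((-11 + 166)*(-72 + 256))²))/(-377934 - 401931) = (2605 + (-109 + 2*(155*184)²))/(-779865) = (2605 + (-109 + 2*28520²))*(-1/779865) = (2605 + (-109 + 2*813390400))*(-1/779865) = (2605 + (-109 + 1626780800))*(-1/779865) = (2605 + 1626780691)*(-1/779865) = 1626783296*(-1/779865) = -1626783296/779865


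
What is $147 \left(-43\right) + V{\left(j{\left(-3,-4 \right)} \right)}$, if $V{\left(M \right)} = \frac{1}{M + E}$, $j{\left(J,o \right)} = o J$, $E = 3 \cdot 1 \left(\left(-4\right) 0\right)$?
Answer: $- \frac{75851}{12} \approx -6320.9$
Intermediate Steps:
$E = 0$ ($E = 3 \cdot 0 = 0$)
$j{\left(J,o \right)} = J o$
$V{\left(M \right)} = \frac{1}{M}$ ($V{\left(M \right)} = \frac{1}{M + 0} = \frac{1}{M}$)
$147 \left(-43\right) + V{\left(j{\left(-3,-4 \right)} \right)} = 147 \left(-43\right) + \frac{1}{\left(-3\right) \left(-4\right)} = -6321 + \frac{1}{12} = - \frac{75851}{12}$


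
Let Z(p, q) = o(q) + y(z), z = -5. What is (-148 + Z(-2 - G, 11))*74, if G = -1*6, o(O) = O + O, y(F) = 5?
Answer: -8954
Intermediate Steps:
o(O) = 2*O
G = -6
Z(p, q) = 5 + 2*q (Z(p, q) = 2*q + 5 = 5 + 2*q)
(-148 + Z(-2 - G, 11))*74 = (-148 + (5 + 2*11))*74 = (-148 + (5 + 22))*74 = (-148 + 27)*74 = -121*74 = -8954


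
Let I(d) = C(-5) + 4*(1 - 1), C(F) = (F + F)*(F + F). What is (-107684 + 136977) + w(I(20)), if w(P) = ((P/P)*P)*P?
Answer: 39293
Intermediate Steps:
C(F) = 4*F² (C(F) = (2*F)*(2*F) = 4*F²)
I(d) = 100 (I(d) = 4*(-5)² + 4*(1 - 1) = 4*25 + 4*0 = 100 + 0 = 100)
w(P) = P² (w(P) = (1*P)*P = P*P = P²)
(-107684 + 136977) + w(I(20)) = (-107684 + 136977) + 100² = 29293 + 10000 = 39293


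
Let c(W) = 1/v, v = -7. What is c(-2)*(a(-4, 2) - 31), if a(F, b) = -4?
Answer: 5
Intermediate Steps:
c(W) = -⅐ (c(W) = 1/(-7) = -⅐)
c(-2)*(a(-4, 2) - 31) = -(-4 - 31)/7 = -⅐*(-35) = 5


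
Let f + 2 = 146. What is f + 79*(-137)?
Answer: -10679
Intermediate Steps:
f = 144 (f = -2 + 146 = 144)
f + 79*(-137) = 144 + 79*(-137) = 144 - 10823 = -10679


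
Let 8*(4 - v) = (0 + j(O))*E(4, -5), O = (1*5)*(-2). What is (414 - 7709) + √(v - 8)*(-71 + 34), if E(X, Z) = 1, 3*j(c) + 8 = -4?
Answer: -7295 - 37*I*√14/2 ≈ -7295.0 - 69.221*I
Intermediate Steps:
O = -10 (O = 5*(-2) = -10)
j(c) = -4 (j(c) = -8/3 + (⅓)*(-4) = -8/3 - 4/3 = -4)
v = 9/2 (v = 4 - (0 - 4)/8 = 4 - (-1)/2 = 4 - ⅛*(-4) = 4 + ½ = 9/2 ≈ 4.5000)
(414 - 7709) + √(v - 8)*(-71 + 34) = (414 - 7709) + √(9/2 - 8)*(-71 + 34) = -7295 + √(-7/2)*(-37) = -7295 + (I*√14/2)*(-37) = -7295 - 37*I*√14/2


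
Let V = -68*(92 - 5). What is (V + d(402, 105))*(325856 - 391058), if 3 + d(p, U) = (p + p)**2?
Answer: -41761685394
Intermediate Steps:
V = -5916 (V = -68*87 = -5916)
d(p, U) = -3 + 4*p**2 (d(p, U) = -3 + (p + p)**2 = -3 + (2*p)**2 = -3 + 4*p**2)
(V + d(402, 105))*(325856 - 391058) = (-5916 + (-3 + 4*402**2))*(325856 - 391058) = (-5916 + (-3 + 4*161604))*(-65202) = (-5916 + (-3 + 646416))*(-65202) = (-5916 + 646413)*(-65202) = 640497*(-65202) = -41761685394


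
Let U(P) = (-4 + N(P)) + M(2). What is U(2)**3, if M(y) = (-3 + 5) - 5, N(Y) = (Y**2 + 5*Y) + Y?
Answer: 729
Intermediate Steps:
N(Y) = Y**2 + 6*Y
M(y) = -3 (M(y) = 2 - 5 = -3)
U(P) = -7 + P*(6 + P) (U(P) = (-4 + P*(6 + P)) - 3 = -7 + P*(6 + P))
U(2)**3 = (-7 + 2*(6 + 2))**3 = (-7 + 2*8)**3 = (-7 + 16)**3 = 9**3 = 729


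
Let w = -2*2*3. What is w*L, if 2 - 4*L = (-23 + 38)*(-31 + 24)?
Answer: -321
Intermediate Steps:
L = 107/4 (L = ½ - (-23 + 38)*(-31 + 24)/4 = ½ - 15*(-7)/4 = ½ - ¼*(-105) = ½ + 105/4 = 107/4 ≈ 26.750)
w = -12 (w = -4*3 = -12)
w*L = -12*107/4 = -321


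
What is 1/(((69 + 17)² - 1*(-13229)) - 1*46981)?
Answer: -1/26356 ≈ -3.7942e-5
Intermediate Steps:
1/(((69 + 17)² - 1*(-13229)) - 1*46981) = 1/((86² + 13229) - 46981) = 1/((7396 + 13229) - 46981) = 1/(20625 - 46981) = 1/(-26356) = -1/26356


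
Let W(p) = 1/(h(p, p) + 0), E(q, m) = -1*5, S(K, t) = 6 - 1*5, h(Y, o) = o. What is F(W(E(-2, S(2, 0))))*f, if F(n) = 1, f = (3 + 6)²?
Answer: 81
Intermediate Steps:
S(K, t) = 1 (S(K, t) = 6 - 5 = 1)
E(q, m) = -5
f = 81 (f = 9² = 81)
W(p) = 1/p (W(p) = 1/(p + 0) = 1/p)
F(W(E(-2, S(2, 0))))*f = 1*81 = 81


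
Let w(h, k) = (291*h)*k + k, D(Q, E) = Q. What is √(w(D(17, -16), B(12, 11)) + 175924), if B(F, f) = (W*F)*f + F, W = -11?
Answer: 2*I*√1737299 ≈ 2636.1*I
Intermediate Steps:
B(F, f) = F - 11*F*f (B(F, f) = (-11*F)*f + F = -11*F*f + F = F - 11*F*f)
w(h, k) = k + 291*h*k (w(h, k) = 291*h*k + k = k + 291*h*k)
√(w(D(17, -16), B(12, 11)) + 175924) = √((12*(1 - 11*11))*(1 + 291*17) + 175924) = √((12*(1 - 121))*(1 + 4947) + 175924) = √((12*(-120))*4948 + 175924) = √(-1440*4948 + 175924) = √(-7125120 + 175924) = √(-6949196) = 2*I*√1737299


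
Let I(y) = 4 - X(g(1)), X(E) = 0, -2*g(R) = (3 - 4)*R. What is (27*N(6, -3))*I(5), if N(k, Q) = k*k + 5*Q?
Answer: 2268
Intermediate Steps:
g(R) = R/2 (g(R) = -(3 - 4)*R/2 = -(-1)*R/2 = R/2)
N(k, Q) = k**2 + 5*Q
I(y) = 4 (I(y) = 4 - 1*0 = 4 + 0 = 4)
(27*N(6, -3))*I(5) = (27*(6**2 + 5*(-3)))*4 = (27*(36 - 15))*4 = (27*21)*4 = 567*4 = 2268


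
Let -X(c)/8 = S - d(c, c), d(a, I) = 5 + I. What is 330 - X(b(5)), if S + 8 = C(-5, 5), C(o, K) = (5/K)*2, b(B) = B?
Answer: 202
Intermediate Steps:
C(o, K) = 10/K
S = -6 (S = -8 + 10/5 = -8 + 10*(1/5) = -8 + 2 = -6)
X(c) = 88 + 8*c (X(c) = -8*(-6 - (5 + c)) = -8*(-6 + (-5 - c)) = -8*(-11 - c) = 88 + 8*c)
330 - X(b(5)) = 330 - (88 + 8*5) = 330 - (88 + 40) = 330 - 1*128 = 330 - 128 = 202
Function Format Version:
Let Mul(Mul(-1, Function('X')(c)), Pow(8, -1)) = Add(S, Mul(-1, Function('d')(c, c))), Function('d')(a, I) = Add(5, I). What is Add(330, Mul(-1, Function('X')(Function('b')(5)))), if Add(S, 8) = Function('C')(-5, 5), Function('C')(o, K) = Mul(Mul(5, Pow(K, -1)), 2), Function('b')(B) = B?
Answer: 202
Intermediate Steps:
Function('C')(o, K) = Mul(10, Pow(K, -1))
S = -6 (S = Add(-8, Mul(10, Pow(5, -1))) = Add(-8, Mul(10, Rational(1, 5))) = Add(-8, 2) = -6)
Function('X')(c) = Add(88, Mul(8, c)) (Function('X')(c) = Mul(-8, Add(-6, Mul(-1, Add(5, c)))) = Mul(-8, Add(-6, Add(-5, Mul(-1, c)))) = Mul(-8, Add(-11, Mul(-1, c))) = Add(88, Mul(8, c)))
Add(330, Mul(-1, Function('X')(Function('b')(5)))) = Add(330, Mul(-1, Add(88, Mul(8, 5)))) = Add(330, Mul(-1, Add(88, 40))) = Add(330, Mul(-1, 128)) = Add(330, -128) = 202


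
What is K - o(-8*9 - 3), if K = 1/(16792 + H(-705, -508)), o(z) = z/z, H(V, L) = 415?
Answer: -17206/17207 ≈ -0.99994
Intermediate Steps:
o(z) = 1
K = 1/17207 (K = 1/(16792 + 415) = 1/17207 ≈ 5.8116e-5)
K - o(-8*9 - 3) = 1/17207 - 1*1 = 1/17207 - 1 = -17206/17207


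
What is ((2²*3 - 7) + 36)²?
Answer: 1681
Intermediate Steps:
((2²*3 - 7) + 36)² = ((4*3 - 7) + 36)² = ((12 - 7) + 36)² = (5 + 36)² = 41² = 1681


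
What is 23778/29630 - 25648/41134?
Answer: 54533503/304700105 ≈ 0.17897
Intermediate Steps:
23778/29630 - 25648/41134 = 23778*(1/29630) - 25648*1/41134 = 11889/14815 - 12824/20567 = 54533503/304700105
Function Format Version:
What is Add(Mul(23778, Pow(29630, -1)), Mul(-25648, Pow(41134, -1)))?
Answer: Rational(54533503, 304700105) ≈ 0.17897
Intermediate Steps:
Add(Mul(23778, Pow(29630, -1)), Mul(-25648, Pow(41134, -1))) = Add(Mul(23778, Rational(1, 29630)), Mul(-25648, Rational(1, 41134))) = Add(Rational(11889, 14815), Rational(-12824, 20567)) = Rational(54533503, 304700105)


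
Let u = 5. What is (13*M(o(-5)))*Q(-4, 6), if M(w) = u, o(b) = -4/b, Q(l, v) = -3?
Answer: -195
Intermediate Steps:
M(w) = 5
(13*M(o(-5)))*Q(-4, 6) = (13*5)*(-3) = 65*(-3) = -195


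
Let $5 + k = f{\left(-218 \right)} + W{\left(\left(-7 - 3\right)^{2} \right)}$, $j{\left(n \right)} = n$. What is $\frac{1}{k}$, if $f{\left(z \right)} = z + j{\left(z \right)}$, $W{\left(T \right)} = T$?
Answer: $- \frac{1}{341} \approx -0.0029326$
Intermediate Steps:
$f{\left(z \right)} = 2 z$ ($f{\left(z \right)} = z + z = 2 z$)
$k = -341$ ($k = -5 + \left(2 \left(-218\right) + \left(-7 - 3\right)^{2}\right) = -5 - \left(436 - \left(-10\right)^{2}\right) = -5 + \left(-436 + 100\right) = -5 - 336 = -341$)
$\frac{1}{k} = \frac{1}{-341} = - \frac{1}{341}$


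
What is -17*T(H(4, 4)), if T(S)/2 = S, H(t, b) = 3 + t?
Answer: -238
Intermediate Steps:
T(S) = 2*S
-17*T(H(4, 4)) = -34*(3 + 4) = -34*7 = -17*14 = -238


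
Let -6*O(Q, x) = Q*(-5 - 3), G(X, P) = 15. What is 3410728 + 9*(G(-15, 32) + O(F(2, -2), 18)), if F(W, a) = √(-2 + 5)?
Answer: 3410863 + 12*√3 ≈ 3.4109e+6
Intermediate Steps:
F(W, a) = √3
O(Q, x) = 4*Q/3 (O(Q, x) = -Q*(-5 - 3)/6 = -Q*(-8)/6 = -(-4)*Q/3 = 4*Q/3)
3410728 + 9*(G(-15, 32) + O(F(2, -2), 18)) = 3410728 + 9*(15 + 4*√3/3) = 3410728 + (135 + 12*√3) = 3410863 + 12*√3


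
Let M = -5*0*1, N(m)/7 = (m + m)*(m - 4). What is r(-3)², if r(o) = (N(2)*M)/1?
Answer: 0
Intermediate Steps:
N(m) = 14*m*(-4 + m) (N(m) = 7*((m + m)*(m - 4)) = 7*((2*m)*(-4 + m)) = 7*(2*m*(-4 + m)) = 14*m*(-4 + m))
M = 0 (M = 0*1 = 0)
r(o) = 0 (r(o) = ((14*2*(-4 + 2))*0)/1 = ((14*2*(-2))*0)*1 = -56*0*1 = 0*1 = 0)
r(-3)² = 0² = 0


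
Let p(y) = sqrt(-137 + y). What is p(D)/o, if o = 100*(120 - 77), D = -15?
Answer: I*sqrt(38)/2150 ≈ 0.0028672*I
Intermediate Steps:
o = 4300 (o = 100*43 = 4300)
p(D)/o = sqrt(-137 - 15)/4300 = sqrt(-152)*(1/4300) = (2*I*sqrt(38))*(1/4300) = I*sqrt(38)/2150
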